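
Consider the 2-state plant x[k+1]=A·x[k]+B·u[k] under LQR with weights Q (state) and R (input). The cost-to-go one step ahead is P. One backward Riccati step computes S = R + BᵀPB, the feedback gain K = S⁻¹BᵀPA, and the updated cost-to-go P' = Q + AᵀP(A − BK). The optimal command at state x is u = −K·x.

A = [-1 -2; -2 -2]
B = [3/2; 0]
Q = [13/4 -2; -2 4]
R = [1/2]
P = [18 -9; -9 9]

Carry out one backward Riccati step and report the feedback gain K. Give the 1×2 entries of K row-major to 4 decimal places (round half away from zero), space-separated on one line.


BᵀP = [27.0000 -13.5000]
S = R + BᵀPB = [1/2] + [40.5000] = [41.0000]
BᵀPA = [0.0000 -27.0000]
K = S⁻¹·BᵀPA = [0.0000 -0.6585]
A−BK = [-1.0000 -1.0122; -2.0000 -2.0000]
AᵀP(A−BK) = [18.0000 18.0000; 18.0000 18.2195]
P' = Q + AᵀP(A−BK) = [21.2500 16.0000; 16.0000 22.2195]
tr(P') = 43.4695

0.0000 -0.6585


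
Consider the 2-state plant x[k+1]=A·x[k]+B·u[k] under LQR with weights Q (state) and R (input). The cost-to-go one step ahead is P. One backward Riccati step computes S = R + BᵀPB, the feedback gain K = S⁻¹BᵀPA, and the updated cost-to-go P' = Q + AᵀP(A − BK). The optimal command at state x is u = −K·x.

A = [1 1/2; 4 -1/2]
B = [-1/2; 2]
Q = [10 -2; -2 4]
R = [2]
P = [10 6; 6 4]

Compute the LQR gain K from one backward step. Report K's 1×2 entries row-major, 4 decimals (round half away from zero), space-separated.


3.1765 0.1176

BᵀP = [7.0000 5.0000]
S = R + BᵀPB = [2] + [6.5000] = [8.5000]
BᵀPA = [27.0000 1.0000]
K = S⁻¹·BᵀPA = [3.1765 0.1176]
A−BK = [2.5882 0.5588; -2.3529 -0.7353]
AᵀP(A−BK) = [36.2353 2.8235; 2.8235 0.3824]
P' = Q + AᵀP(A−BK) = [46.2353 0.8235; 0.8235 4.3824]
tr(P') = 50.6176


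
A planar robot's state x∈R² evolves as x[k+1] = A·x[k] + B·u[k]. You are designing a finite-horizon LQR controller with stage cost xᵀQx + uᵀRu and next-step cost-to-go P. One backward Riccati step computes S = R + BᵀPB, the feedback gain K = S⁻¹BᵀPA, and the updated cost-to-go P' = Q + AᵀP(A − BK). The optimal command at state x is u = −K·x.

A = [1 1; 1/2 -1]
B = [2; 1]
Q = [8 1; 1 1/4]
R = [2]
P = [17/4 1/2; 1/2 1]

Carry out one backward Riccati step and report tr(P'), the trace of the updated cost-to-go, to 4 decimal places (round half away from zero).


10.7273

BᵀP = [9.0000 2.0000]
S = R + BᵀPB = [2] + [20.0000] = [22.0000]
BᵀPA = [10.0000 7.0000]
K = S⁻¹·BᵀPA = [0.4545 0.3182]
A−BK = [0.0909 0.3636; 0.0455 -1.3182]
AᵀP(A−BK) = [0.4545 0.3182; 0.3182 2.0227]
P' = Q + AᵀP(A−BK) = [8.4545 1.3182; 1.3182 2.2727]
tr(P') = 10.7273


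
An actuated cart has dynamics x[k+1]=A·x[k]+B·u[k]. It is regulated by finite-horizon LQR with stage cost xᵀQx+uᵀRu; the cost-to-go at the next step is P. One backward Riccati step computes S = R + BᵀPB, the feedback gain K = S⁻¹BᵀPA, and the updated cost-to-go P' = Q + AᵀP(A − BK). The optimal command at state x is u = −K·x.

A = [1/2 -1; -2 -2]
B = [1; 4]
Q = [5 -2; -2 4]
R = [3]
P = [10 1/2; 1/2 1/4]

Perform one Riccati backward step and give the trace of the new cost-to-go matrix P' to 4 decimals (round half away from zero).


BᵀP = [12.0000 1.5000]
S = R + BᵀPB = [3] + [18.0000] = [21.0000]
BᵀPA = [3.0000 -15.0000]
K = S⁻¹·BᵀPA = [0.1429 -0.7143]
A−BK = [0.3571 -0.2857; -2.5714 0.8571]
AᵀP(A−BK) = [2.0714 -1.3571; -1.3571 2.2857]
P' = Q + AᵀP(A−BK) = [7.0714 -3.3571; -3.3571 6.2857]
tr(P') = 13.3571

13.3571


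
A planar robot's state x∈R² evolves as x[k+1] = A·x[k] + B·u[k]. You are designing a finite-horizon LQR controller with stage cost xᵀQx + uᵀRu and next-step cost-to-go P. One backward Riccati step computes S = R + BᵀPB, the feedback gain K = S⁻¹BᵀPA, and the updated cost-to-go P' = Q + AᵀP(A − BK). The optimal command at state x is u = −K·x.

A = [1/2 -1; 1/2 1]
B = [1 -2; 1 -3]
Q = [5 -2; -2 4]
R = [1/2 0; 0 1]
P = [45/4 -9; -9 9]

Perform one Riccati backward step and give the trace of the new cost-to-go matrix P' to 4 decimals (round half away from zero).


BᵀP = [2.2500 0.0000; 4.5000 -9.0000]
S = R + BᵀPB = [1/2 0; 0 1] + [2.2500 -4.5000; -4.5000 18.0000] = [2.7500 -4.5000; -4.5000 19.0000]
BᵀPA = [1.1250 -2.2500; -2.2500 -13.5000]
K = S⁻¹·BᵀPA = [0.3516 -3.2344; -0.0352 -1.4766]
A−BK = [0.0781 -0.7188; 0.0430 -0.1953]
AᵀP(A−BK) = [0.0879 -0.8086; -0.8086 11.0391]
P' = Q + AᵀP(A−BK) = [5.0879 -2.8086; -2.8086 15.0391]
tr(P') = 20.1270

20.1270


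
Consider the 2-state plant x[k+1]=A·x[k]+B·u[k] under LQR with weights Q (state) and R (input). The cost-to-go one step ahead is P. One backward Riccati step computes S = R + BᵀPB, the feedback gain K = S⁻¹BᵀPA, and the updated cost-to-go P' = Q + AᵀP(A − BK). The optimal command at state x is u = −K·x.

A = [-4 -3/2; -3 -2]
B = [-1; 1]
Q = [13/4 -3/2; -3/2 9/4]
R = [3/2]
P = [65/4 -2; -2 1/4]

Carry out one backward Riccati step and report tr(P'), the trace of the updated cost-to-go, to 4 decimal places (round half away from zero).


22.0249

BᵀP = [-18.2500 2.2500]
S = R + BᵀPB = [3/2] + [20.5000] = [22.0000]
BᵀPA = [66.2500 22.8750]
K = S⁻¹·BᵀPA = [3.0114 1.0398]
A−BK = [-0.9886 -0.4602; -6.0114 -3.0398]
AᵀP(A−BK) = [14.7472 5.1151; 5.1151 1.7777]
P' = Q + AᵀP(A−BK) = [17.9972 3.6151; 3.6151 4.0277]
tr(P') = 22.0249


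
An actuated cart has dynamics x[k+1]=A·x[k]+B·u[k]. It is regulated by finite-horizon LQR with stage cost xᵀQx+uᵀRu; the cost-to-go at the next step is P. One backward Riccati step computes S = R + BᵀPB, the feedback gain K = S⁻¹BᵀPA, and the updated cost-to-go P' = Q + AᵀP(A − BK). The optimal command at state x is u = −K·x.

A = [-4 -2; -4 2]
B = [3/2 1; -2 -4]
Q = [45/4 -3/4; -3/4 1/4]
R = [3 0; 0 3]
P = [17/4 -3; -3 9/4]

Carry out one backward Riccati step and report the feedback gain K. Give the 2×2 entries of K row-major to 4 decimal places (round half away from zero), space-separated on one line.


BᵀP = [12.3750 -9.0000; 16.2500 -12.0000]
S = R + BᵀPB = [3 0; 0 3] + [36.5625 48.3750; 48.3750 64.2500] = [39.5625 48.3750; 48.3750 67.2500]
BᵀPA = [-13.5000 -42.7500; -17.0000 -56.5000]
K = S⁻¹·BᵀPA = [-0.2668 -0.4424; -0.0609 -0.5219]
A−BK = [-3.5389 -0.8145; -4.7771 -0.9725]
AᵀP(A−BK) = [3.3634 1.1551; 1.1551 1.5992]
P' = Q + AᵀP(A−BK) = [14.6134 0.4051; 0.4051 1.8492]
tr(P') = 16.4626

-0.2668 -0.4424 -0.0609 -0.5219


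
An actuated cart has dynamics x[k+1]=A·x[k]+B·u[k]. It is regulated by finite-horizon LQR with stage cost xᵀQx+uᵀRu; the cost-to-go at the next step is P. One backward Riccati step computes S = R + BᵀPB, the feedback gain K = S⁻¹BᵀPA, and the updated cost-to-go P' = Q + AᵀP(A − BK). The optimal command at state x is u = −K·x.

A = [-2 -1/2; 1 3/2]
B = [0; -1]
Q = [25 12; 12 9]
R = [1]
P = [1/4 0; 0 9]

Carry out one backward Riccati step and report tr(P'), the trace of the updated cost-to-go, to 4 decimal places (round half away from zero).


37.9875

BᵀP = [0.0000 -9.0000]
S = R + BᵀPB = [1] + [9.0000] = [10.0000]
BᵀPA = [-9.0000 -13.5000]
K = S⁻¹·BᵀPA = [-0.9000 -1.3500]
A−BK = [-2.0000 -0.5000; 0.1000 0.1500]
AᵀP(A−BK) = [1.9000 1.6000; 1.6000 2.0875]
P' = Q + AᵀP(A−BK) = [26.9000 13.6000; 13.6000 11.0875]
tr(P') = 37.9875


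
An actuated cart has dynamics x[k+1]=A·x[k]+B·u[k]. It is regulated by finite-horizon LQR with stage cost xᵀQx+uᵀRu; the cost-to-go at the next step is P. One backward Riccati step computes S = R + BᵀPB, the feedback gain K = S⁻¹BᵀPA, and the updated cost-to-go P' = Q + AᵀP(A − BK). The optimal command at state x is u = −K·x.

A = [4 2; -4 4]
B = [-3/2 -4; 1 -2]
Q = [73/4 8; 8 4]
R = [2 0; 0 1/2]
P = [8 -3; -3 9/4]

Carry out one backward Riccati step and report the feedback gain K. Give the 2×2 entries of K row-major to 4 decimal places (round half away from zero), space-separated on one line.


-2.4511 1.1889 -0.2238 -0.8635

BᵀP = [-15.0000 6.7500; -26.0000 7.5000]
S = R + BᵀPB = [2 0; 0 1/2] + [29.2500 46.5000; 46.5000 89.0000] = [31.2500 46.5000; 46.5000 89.5000]
BᵀPA = [-87.0000 -3.0000; -134.0000 -22.0000]
K = S⁻¹·BᵀPA = [-2.4511 1.1889; -0.2238 -0.8635]
A−BK = [-0.5716 0.3293; -1.9965 1.0841]
AᵀP(A−BK) = [16.7753 -8.2758; -8.2758 4.5696]
P' = Q + AᵀP(A−BK) = [35.0253 -0.2758; -0.2758 8.5696]
tr(P') = 43.5949


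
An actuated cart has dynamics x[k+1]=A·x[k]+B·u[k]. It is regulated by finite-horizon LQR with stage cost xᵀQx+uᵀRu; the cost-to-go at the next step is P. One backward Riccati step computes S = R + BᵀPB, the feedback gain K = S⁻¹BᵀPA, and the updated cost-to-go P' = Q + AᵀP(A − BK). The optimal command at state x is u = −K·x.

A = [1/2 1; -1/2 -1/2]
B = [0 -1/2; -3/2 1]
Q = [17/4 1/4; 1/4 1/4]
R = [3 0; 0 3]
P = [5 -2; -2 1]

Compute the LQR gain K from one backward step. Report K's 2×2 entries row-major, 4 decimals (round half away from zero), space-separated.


0.2258 0.3677 -0.3548 -0.6065

BᵀP = [3.0000 -1.5000; -4.5000 2.0000]
S = R + BᵀPB = [3 0; 0 3] + [2.2500 -3.0000; -3.0000 4.2500] = [5.2500 -3.0000; -3.0000 7.2500]
BᵀPA = [2.2500 3.7500; -3.2500 -5.5000]
K = S⁻¹·BᵀPA = [0.2258 0.3677; -0.3548 -0.6065]
A−BK = [0.3226 0.6968; 0.1935 0.6581]
AᵀP(A−BK) = [0.8387 1.4516; 1.4516 2.5355]
P' = Q + AᵀP(A−BK) = [5.0887 1.7016; 1.7016 2.7855]
tr(P') = 7.8742


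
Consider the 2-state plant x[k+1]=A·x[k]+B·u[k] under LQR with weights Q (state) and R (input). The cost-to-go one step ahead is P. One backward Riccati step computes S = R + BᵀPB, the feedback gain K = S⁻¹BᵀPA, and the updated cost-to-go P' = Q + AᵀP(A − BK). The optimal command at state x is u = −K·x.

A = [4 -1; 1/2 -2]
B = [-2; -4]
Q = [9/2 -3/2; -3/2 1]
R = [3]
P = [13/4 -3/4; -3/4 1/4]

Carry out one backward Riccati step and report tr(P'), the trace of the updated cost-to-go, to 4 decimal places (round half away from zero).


BᵀP = [-3.5000 0.5000]
S = R + BᵀPB = [3] + [5.0000] = [8.0000]
BᵀPA = [-13.7500 2.5000]
K = S⁻¹·BᵀPA = [-1.7188 0.3125]
A−BK = [0.5625 -0.3750; -6.3750 -0.7500]
AᵀP(A−BK) = [25.4297 -2.5781; -2.5781 0.4688]
P' = Q + AᵀP(A−BK) = [29.9297 -4.0781; -4.0781 1.4688]
tr(P') = 31.3984

31.3984


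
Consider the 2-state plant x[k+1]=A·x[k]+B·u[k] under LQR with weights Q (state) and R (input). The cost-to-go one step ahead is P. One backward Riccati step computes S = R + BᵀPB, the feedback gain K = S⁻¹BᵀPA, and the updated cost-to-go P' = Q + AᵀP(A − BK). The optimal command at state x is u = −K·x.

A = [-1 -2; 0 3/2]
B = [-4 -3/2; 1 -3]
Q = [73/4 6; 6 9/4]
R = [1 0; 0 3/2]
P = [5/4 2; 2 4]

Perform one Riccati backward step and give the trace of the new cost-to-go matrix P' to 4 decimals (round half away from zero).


BᵀP = [-3.0000 -4.0000; -7.8750 -15.0000]
S = R + BᵀPB = [1 0; 0 3/2] + [8.0000 16.5000; 16.5000 56.8125] = [9.0000 16.5000; 16.5000 58.3125]
BᵀPA = [3.0000 0.0000; 7.8750 -6.7500]
K = S⁻¹·BᵀPA = [0.1782 0.4410; 0.0846 -0.2405]
A−BK = [-0.1604 -0.5969; 0.0757 0.3374]
AᵀP(A−BK) = [0.0490 0.0713; 0.0713 0.3764]
P' = Q + AᵀP(A−BK) = [18.2990 6.0713; 6.0713 2.6264]
tr(P') = 20.9254

20.9254


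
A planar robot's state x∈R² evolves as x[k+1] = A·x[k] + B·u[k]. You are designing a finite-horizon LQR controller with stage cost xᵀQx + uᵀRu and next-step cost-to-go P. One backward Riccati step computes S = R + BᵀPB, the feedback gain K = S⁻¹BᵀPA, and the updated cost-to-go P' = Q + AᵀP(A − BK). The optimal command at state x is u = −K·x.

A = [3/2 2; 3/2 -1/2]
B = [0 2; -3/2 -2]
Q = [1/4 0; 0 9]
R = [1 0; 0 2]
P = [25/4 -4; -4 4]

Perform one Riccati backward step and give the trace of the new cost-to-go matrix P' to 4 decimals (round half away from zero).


BᵀP = [6.0000 -6.0000; 20.5000 -16.0000]
S = R + BᵀPB = [1 0; 0 2] + [9.0000 24.0000; 24.0000 73.0000] = [10.0000 24.0000; 24.0000 75.0000]
BᵀPA = [0.0000 15.0000; 6.7500 49.0000]
K = S⁻¹·BᵀPA = [-0.9310 -0.2931; 0.3879 0.7471]
A−BK = [0.7241 0.5057; 0.8793 0.5546]
AᵀP(A−BK) = [2.4440 1.7069; 1.7069 1.7874]
P' = Q + AᵀP(A−BK) = [2.6940 1.7069; 1.7069 10.7874]
tr(P') = 13.4813

13.4813


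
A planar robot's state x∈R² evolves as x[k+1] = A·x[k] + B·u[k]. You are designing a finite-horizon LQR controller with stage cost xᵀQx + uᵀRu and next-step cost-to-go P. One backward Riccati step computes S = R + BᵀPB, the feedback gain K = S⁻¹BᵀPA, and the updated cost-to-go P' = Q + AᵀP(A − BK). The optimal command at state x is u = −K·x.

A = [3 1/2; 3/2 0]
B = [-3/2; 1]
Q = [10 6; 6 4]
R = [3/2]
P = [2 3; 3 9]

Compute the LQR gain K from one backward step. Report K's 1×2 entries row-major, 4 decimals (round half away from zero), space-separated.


BᵀP = [0.0000 4.5000]
S = R + BᵀPB = [3/2] + [4.5000] = [6.0000]
BᵀPA = [6.7500 0.0000]
K = S⁻¹·BᵀPA = [1.1250 0.0000]
A−BK = [4.6875 0.5000; 0.3750 0.0000]
AᵀP(A−BK) = [57.6563 5.2500; 5.2500 0.5000]
P' = Q + AᵀP(A−BK) = [67.6563 11.2500; 11.2500 4.5000]
tr(P') = 72.1563

1.1250 0.0000


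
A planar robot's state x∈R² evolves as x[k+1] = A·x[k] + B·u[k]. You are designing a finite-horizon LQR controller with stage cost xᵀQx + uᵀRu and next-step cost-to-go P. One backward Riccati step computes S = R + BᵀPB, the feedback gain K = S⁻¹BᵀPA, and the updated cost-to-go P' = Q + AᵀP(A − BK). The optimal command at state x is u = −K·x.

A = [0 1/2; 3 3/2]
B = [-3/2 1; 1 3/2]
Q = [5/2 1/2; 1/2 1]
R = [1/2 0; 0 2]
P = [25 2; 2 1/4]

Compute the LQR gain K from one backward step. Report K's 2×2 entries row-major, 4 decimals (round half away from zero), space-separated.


BᵀP = [-35.5000 -2.7500; 28.0000 2.3750]
S = R + BᵀPB = [1/2 0; 0 2] + [50.5000 -39.6250; -39.6250 31.5625] = [51.0000 -39.6250; -39.6250 33.5625]
BᵀPA = [-8.2500 -21.8750; 7.1250 17.5625]
K = S⁻¹·BᵀPA = [0.0384 -0.2703; 0.2576 0.2041]
A−BK = [-0.2000 -0.1096; 2.5751 1.4642]
AᵀP(A−BK) = [0.7312 0.4404; 0.4404 0.3142]
P' = Q + AᵀP(A−BK) = [3.2312 0.9404; 0.9404 1.3142]
tr(P') = 4.5454

0.0384 -0.2703 0.2576 0.2041


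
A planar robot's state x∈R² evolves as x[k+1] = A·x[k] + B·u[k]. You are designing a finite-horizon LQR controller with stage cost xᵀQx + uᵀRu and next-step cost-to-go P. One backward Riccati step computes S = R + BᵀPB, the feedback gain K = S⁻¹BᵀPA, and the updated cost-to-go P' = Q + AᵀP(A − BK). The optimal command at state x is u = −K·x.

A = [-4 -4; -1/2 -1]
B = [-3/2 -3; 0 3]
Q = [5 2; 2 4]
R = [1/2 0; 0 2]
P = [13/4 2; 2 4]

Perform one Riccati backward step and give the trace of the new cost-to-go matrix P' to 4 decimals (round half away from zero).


18.4882

BᵀP = [-4.8750 -3.0000; -3.7500 6.0000]
S = R + BᵀPB = [1/2 0; 0 2] + [7.3125 5.6250; 5.6250 29.2500] = [7.8125 5.6250; 5.6250 31.2500]
BᵀPA = [21.0000 22.5000; 12.0000 9.0000]
K = S⁻¹·BᵀPA = [2.7706 3.0706; -0.1147 -0.2647]
A−BK = [-0.1882 -0.1882; -0.1559 -0.2059]
AᵀP(A−BK) = [4.1941 4.6941; 4.6941 5.2941]
P' = Q + AᵀP(A−BK) = [9.1941 6.6941; 6.6941 9.2941]
tr(P') = 18.4882


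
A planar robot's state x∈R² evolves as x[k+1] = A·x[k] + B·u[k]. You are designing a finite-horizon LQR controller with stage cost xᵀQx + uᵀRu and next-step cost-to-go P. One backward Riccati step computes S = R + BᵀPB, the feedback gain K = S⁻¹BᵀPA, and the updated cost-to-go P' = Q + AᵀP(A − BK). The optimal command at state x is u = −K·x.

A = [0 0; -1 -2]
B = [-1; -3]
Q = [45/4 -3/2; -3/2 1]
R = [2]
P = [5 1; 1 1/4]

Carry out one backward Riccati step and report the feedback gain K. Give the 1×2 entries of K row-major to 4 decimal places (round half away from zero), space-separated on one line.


BᵀP = [-8.0000 -1.7500]
S = R + BᵀPB = [2] + [13.2500] = [15.2500]
BᵀPA = [1.7500 3.5000]
K = S⁻¹·BᵀPA = [0.1148 0.2295]
A−BK = [0.1148 0.2295; -0.6557 -1.3115]
AᵀP(A−BK) = [0.0492 0.0984; 0.0984 0.1967]
P' = Q + AᵀP(A−BK) = [11.2992 -1.4016; -1.4016 1.1967]
tr(P') = 12.4959

0.1148 0.2295


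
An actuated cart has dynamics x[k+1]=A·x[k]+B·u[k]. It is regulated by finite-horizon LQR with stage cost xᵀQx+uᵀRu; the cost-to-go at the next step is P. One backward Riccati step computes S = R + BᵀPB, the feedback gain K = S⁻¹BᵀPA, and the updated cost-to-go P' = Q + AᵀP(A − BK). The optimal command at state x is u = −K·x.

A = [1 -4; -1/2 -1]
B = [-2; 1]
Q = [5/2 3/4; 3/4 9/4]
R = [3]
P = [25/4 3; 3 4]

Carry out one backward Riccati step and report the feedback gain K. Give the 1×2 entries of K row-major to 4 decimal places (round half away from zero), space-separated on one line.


-0.4250 2.0000

BᵀP = [-9.5000 -2.0000]
S = R + BᵀPB = [3] + [17.0000] = [20.0000]
BᵀPA = [-8.5000 40.0000]
K = S⁻¹·BᵀPA = [-0.4250 2.0000]
A−BK = [0.1500 0.0000; -0.0750 -3.0000]
AᵀP(A−BK) = [0.6375 -3.0000; -3.0000 48.0000]
P' = Q + AᵀP(A−BK) = [3.1375 -2.2500; -2.2500 50.2500]
tr(P') = 53.3875


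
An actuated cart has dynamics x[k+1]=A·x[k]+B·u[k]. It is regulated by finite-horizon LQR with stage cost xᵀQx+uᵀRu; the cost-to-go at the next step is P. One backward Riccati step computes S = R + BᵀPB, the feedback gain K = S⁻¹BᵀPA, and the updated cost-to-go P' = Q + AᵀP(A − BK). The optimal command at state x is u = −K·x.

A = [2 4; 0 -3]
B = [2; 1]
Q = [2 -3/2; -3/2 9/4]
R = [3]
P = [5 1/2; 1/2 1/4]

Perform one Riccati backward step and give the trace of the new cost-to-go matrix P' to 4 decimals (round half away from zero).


19.0916

BᵀP = [10.5000 1.2500]
S = R + BᵀPB = [3] + [22.2500] = [25.2500]
BᵀPA = [21.0000 38.2500]
K = S⁻¹·BᵀPA = [0.8317 1.5149]
A−BK = [0.3366 0.9703; -0.8317 -4.5149]
AᵀP(A−BK) = [2.5347 5.1881; 5.1881 12.3069]
P' = Q + AᵀP(A−BK) = [4.5347 3.6881; 3.6881 14.5569]
tr(P') = 19.0916


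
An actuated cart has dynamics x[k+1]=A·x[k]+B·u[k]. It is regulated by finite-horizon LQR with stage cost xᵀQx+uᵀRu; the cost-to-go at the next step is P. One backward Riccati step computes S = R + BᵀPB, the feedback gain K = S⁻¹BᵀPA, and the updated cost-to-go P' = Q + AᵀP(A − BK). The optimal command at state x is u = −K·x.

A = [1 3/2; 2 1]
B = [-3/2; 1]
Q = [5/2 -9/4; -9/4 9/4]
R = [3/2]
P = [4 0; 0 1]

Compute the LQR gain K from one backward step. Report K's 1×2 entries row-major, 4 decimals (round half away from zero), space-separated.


-0.3478 -0.6957

BᵀP = [-6.0000 1.0000]
S = R + BᵀPB = [3/2] + [10.0000] = [11.5000]
BᵀPA = [-4.0000 -8.0000]
K = S⁻¹·BᵀPA = [-0.3478 -0.6957]
A−BK = [0.4783 0.4565; 2.3478 1.6957]
AᵀP(A−BK) = [6.6087 5.2174; 5.2174 4.4348]
P' = Q + AᵀP(A−BK) = [9.1087 2.9674; 2.9674 6.6848]
tr(P') = 15.7935


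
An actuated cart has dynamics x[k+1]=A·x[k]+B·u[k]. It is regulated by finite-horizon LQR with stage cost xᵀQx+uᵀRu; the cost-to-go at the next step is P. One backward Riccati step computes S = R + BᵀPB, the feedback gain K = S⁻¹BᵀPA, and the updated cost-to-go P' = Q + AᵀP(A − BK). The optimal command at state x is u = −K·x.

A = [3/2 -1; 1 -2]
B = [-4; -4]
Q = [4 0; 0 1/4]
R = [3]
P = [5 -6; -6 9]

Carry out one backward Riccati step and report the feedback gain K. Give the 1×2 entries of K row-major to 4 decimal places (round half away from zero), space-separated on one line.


BᵀP = [4.0000 -12.0000]
S = R + BᵀPB = [3] + [32.0000] = [35.0000]
BᵀPA = [-6.0000 20.0000]
K = S⁻¹·BᵀPA = [-0.1714 0.5714]
A−BK = [0.8143 1.2857; 0.3143 0.2857]
AᵀP(A−BK) = [1.2214 1.9286; 1.9286 5.5714]
P' = Q + AᵀP(A−BK) = [5.2214 1.9286; 1.9286 5.8214]
tr(P') = 11.0429

-0.1714 0.5714


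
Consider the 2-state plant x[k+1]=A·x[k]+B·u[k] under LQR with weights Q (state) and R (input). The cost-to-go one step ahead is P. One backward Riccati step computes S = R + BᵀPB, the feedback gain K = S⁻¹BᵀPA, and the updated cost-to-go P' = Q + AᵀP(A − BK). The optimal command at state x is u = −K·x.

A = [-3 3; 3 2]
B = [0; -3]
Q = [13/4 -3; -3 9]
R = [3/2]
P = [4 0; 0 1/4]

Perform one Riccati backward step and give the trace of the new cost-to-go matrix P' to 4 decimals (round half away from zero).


85.5500

BᵀP = [0.0000 -0.7500]
S = R + BᵀPB = [3/2] + [2.2500] = [3.7500]
BᵀPA = [-2.2500 -1.5000]
K = S⁻¹·BᵀPA = [-0.6000 -0.4000]
A−BK = [-3.0000 3.0000; 1.2000 0.8000]
AᵀP(A−BK) = [36.9000 -35.4000; -35.4000 36.4000]
P' = Q + AᵀP(A−BK) = [40.1500 -38.4000; -38.4000 45.4000]
tr(P') = 85.5500


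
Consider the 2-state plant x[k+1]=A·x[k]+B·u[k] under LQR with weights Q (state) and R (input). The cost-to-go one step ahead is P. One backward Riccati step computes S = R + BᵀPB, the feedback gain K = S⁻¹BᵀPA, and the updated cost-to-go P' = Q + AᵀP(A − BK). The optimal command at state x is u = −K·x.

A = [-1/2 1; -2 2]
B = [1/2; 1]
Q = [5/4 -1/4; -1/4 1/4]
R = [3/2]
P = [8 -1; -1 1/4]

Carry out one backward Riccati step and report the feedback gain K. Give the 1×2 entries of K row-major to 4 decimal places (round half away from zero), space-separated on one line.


BᵀP = [3.0000 -0.2500]
S = R + BᵀPB = [3/2] + [1.2500] = [2.7500]
BᵀPA = [-1.0000 2.5000]
K = S⁻¹·BᵀPA = [-0.3636 0.9091]
A−BK = [-0.3182 0.5455; -1.6364 1.0909]
AᵀP(A−BK) = [0.6364 -1.0909; -1.0909 2.7273]
P' = Q + AᵀP(A−BK) = [1.8864 -1.3409; -1.3409 2.9773]
tr(P') = 4.8636

-0.3636 0.9091


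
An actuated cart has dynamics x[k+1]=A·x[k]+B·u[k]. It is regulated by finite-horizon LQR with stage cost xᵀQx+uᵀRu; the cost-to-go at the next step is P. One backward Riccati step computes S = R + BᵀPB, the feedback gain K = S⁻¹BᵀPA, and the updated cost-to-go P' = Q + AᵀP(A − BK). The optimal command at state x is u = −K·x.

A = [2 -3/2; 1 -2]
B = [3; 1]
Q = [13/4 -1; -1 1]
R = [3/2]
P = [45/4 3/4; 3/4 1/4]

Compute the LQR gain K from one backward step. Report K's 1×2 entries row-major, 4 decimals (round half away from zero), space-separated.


0.6651 -0.5279

BᵀP = [34.5000 2.5000]
S = R + BᵀPB = [3/2] + [106.0000] = [107.5000]
BᵀPA = [71.5000 -56.7500]
K = S⁻¹·BᵀPA = [0.6651 -0.5279]
A−BK = [0.0047 0.0837; 0.3349 -1.4721]
AᵀP(A−BK) = [0.6942 -0.6297; -0.6297 0.8538]
P' = Q + AᵀP(A−BK) = [3.9442 -1.6297; -1.6297 1.8538]
tr(P') = 5.7980


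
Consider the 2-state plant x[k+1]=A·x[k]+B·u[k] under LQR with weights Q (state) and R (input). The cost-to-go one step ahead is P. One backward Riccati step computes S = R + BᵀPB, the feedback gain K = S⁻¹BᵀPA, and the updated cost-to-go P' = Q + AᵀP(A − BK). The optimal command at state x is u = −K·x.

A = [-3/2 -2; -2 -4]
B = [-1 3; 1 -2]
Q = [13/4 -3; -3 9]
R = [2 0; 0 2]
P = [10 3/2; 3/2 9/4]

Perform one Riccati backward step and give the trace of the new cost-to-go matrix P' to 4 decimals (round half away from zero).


91.1981

BᵀP = [-8.5000 0.7500; 27.0000 0.0000]
S = R + BᵀPB = [2 0; 0 2] + [9.2500 -27.0000; -27.0000 81.0000] = [11.2500 -27.0000; -27.0000 83.0000]
BᵀPA = [11.2500 14.0000; -40.5000 -54.0000]
K = S⁻¹·BᵀPA = [-0.7802 -1.4457; -0.7418 -1.1209]
A−BK = [-0.0549 -0.0830; -2.7033 -4.7961]
AᵀP(A−BK) = [19.2363 33.8681; 33.8681 59.7118]
P' = Q + AᵀP(A−BK) = [22.4863 30.8681; 30.8681 68.7118]
tr(P') = 91.1981


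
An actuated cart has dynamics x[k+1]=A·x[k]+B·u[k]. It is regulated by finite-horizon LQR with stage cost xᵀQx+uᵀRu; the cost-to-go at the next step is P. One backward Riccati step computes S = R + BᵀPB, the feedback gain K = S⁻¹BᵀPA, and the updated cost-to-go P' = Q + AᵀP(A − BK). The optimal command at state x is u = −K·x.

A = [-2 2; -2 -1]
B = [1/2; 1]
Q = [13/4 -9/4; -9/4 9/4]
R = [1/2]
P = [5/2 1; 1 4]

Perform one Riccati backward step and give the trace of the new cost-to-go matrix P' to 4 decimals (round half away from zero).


19.7449

BᵀP = [2.2500 4.5000]
S = R + BᵀPB = [1/2] + [5.6250] = [6.1250]
BᵀPA = [-13.5000 0.0000]
K = S⁻¹·BᵀPA = [-2.2041 0.0000]
A−BK = [-0.8980 2.0000; 0.2041 -1.0000]
AᵀP(A−BK) = [4.2449 -4.0000; -4.0000 10.0000]
P' = Q + AᵀP(A−BK) = [7.4949 -6.2500; -6.2500 12.2500]
tr(P') = 19.7449


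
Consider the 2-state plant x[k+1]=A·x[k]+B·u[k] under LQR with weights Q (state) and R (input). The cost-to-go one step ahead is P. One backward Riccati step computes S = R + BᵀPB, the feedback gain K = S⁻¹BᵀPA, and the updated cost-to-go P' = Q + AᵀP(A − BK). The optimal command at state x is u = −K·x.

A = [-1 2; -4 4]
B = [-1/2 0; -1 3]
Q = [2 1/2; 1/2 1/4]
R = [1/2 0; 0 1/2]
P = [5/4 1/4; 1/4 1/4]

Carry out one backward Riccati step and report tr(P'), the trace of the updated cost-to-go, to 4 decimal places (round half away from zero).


6.8633

BᵀP = [-0.8750 -0.3750; 0.7500 0.7500]
S = R + BᵀPB = [1/2 0; 0 1/2] + [0.8125 -1.1250; -1.1250 2.2500] = [1.3125 -1.1250; -1.1250 2.7500]
BᵀPA = [2.3750 -3.2500; -3.7500 4.5000]
K = S⁻¹·BᵀPA = [0.9867 -1.6533; -0.9600 0.9600]
A−BK = [-0.5067 1.1733; -0.1333 -0.5333]
AᵀP(A−BK) = [1.3067 -1.9733; -1.9733 3.3067]
P' = Q + AᵀP(A−BK) = [3.3067 -1.4733; -1.4733 3.5567]
tr(P') = 6.8633


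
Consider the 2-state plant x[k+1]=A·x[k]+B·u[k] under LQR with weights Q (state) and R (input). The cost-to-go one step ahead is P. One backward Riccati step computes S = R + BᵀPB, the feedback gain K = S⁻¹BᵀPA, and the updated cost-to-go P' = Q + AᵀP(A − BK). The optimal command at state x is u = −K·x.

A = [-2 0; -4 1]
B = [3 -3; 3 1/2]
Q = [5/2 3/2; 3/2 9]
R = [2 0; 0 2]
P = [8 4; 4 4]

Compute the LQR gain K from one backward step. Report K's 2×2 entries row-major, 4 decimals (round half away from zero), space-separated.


-1.1200 0.2453 -0.3733 0.2151

BᵀP = [36.0000 24.0000; -22.0000 -10.0000]
S = R + BᵀPB = [2 0; 0 2] + [180.0000 -96.0000; -96.0000 61.0000] = [182.0000 -96.0000; -96.0000 63.0000]
BᵀPA = [-168.0000 24.0000; 84.0000 -10.0000]
K = S⁻¹·BᵀPA = [-1.1200 0.2453; -0.3733 0.2151]
A−BK = [0.2400 -0.0907; -0.4533 0.1564]
AᵀP(A−BK) = [3.2000 -0.8533; -0.8533 0.2631]
P' = Q + AᵀP(A−BK) = [5.7000 0.6467; 0.6467 9.2631]
tr(P') = 14.9631


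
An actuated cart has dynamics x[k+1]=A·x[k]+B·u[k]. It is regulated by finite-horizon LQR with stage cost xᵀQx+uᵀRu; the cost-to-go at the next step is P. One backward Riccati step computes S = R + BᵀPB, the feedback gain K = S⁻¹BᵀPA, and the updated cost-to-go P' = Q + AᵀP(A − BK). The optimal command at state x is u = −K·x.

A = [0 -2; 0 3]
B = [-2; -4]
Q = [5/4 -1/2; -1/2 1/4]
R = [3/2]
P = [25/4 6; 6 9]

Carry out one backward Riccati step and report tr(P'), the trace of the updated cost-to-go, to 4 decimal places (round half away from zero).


BᵀP = [-36.5000 -48.0000]
S = R + BᵀPB = [3/2] + [265.0000] = [266.5000]
BᵀPA = [0.0000 -71.0000]
K = S⁻¹·BᵀPA = [0.0000 -0.2664]
A−BK = [0.0000 -2.5328; 0.0000 1.9343]
AᵀP(A−BK) = [0.0000 0.0000; 0.0000 15.0844]
P' = Q + AᵀP(A−BK) = [1.2500 -0.5000; -0.5000 15.3344]
tr(P') = 16.5844

16.5844


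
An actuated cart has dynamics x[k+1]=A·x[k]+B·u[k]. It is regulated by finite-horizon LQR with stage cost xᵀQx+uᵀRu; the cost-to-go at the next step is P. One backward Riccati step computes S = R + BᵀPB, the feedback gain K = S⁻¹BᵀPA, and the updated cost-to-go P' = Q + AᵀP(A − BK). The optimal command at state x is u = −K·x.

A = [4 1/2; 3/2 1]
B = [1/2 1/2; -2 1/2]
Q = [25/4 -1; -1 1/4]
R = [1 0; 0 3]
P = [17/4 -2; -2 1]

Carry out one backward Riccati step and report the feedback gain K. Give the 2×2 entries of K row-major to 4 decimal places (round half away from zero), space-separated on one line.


BᵀP = [6.1250 -3.0000; 1.1250 -0.5000]
S = R + BᵀPB = [1 0; 0 3] + [9.0625 1.5625; 1.5625 0.3125] = [10.0625 1.5625; 1.5625 3.3125]
BᵀPA = [20.0000 0.0625; 3.7500 0.0625]
K = S⁻¹·BᵀPA = [1.9550 0.0035; 0.2099 0.0172]
A−BK = [2.9176 0.4896; 5.3050 0.9985]
AᵀP(A−BK) = [6.3632 0.3647; 0.3647 0.0612]
P' = Q + AᵀP(A−BK) = [12.6132 -0.6353; -0.6353 0.3112]
tr(P') = 12.9244

1.9550 0.0035 0.2099 0.0172


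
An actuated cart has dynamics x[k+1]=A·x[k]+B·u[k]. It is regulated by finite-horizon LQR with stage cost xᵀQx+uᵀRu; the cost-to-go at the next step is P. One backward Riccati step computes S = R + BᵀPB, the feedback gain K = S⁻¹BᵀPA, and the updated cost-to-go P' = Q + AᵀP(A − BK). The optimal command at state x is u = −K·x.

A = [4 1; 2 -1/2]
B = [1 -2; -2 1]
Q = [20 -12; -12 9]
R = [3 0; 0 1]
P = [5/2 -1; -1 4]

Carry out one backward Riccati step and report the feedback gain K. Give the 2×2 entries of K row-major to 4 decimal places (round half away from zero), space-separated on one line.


BᵀP = [4.5000 -9.0000; -6.0000 6.0000]
S = R + BᵀPB = [3 0; 0 1] + [22.5000 -18.0000; -18.0000 18.0000] = [25.5000 -18.0000; -18.0000 19.0000]
BᵀPA = [0.0000 9.0000; -12.0000 -9.0000]
K = S⁻¹·BᵀPA = [-1.3458 0.0561; -1.9065 -0.4206]
A−BK = [1.5327 0.1028; 1.2150 0.0327]
AᵀP(A−BK) = [17.1215 0.9533; 0.9533 0.2103]
P' = Q + AᵀP(A−BK) = [37.1215 -11.0467; -11.0467 9.2103]
tr(P') = 46.3318

-1.3458 0.0561 -1.9065 -0.4206


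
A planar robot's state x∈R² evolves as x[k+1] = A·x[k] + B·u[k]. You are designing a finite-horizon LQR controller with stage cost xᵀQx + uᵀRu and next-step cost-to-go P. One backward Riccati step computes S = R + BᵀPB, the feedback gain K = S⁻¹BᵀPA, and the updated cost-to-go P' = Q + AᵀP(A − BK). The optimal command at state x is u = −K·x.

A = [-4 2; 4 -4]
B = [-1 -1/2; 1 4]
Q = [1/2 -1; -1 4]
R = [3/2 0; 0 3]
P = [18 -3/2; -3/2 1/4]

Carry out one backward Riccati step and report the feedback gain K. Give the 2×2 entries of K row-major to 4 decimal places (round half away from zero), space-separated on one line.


3.1069 -1.5758 0.8549 -0.6061

BᵀP = [-19.5000 1.7500; -15.0000 1.7500]
S = R + BᵀPB = [3/2 0; 0 3] + [21.2500 16.7500; 16.7500 14.5000] = [22.7500 16.7500; 16.7500 17.5000]
BᵀPA = [85.0000 -46.0000; 67.0000 -37.0000]
K = S⁻¹·BᵀPA = [3.1069 -1.5758; 0.8549 -0.6061]
A−BK = [-0.4657 0.1212; -2.5263 0.0000]
AᵀP(A−BK) = [18.6411 -9.4545; -9.4545 5.0909]
P' = Q + AᵀP(A−BK) = [19.1411 -10.4545; -10.4545 9.0909]
tr(P') = 28.2321


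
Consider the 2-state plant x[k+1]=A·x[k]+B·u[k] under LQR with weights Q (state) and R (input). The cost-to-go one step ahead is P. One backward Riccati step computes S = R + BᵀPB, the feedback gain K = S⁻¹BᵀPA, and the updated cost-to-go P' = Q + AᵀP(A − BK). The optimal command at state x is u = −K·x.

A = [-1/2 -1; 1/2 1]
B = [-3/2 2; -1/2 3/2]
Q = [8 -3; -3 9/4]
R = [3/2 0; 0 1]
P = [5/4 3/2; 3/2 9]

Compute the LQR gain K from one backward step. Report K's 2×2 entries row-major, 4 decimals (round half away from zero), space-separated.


0.2374 0.4747 0.2702 0.5404

BᵀP = [-2.6250 -6.7500; 4.7500 16.5000]
S = R + BᵀPB = [3/2 0; 0 1] + [7.3125 -15.3750; -15.3750 34.2500] = [8.8125 -15.3750; -15.3750 35.2500]
BᵀPA = [-2.0625 -4.1250; 5.8750 11.7500]
K = S⁻¹·BᵀPA = [0.2374 0.4747; 0.2702 0.5404]
A−BK = [-0.6843 -1.3687; 0.2134 0.4268]
AᵀP(A−BK) = [0.7146 1.4293; 1.4293 2.8586]
P' = Q + AᵀP(A−BK) = [8.7146 -1.5707; -1.5707 5.1086]
tr(P') = 13.8232


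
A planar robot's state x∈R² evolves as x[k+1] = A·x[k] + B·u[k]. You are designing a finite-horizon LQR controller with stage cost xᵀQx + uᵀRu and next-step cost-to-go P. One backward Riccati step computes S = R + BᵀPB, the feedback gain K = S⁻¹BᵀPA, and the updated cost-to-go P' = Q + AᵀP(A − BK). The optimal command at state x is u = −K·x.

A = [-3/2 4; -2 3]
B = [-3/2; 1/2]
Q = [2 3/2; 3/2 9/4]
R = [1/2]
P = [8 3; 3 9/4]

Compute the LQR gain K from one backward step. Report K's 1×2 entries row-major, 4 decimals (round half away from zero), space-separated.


BᵀP = [-10.5000 -3.3750]
S = R + BᵀPB = [1/2] + [14.0625] = [14.5625]
BᵀPA = [22.5000 -52.1250]
K = S⁻¹·BᵀPA = [1.5451 -3.5794]
A−BK = [0.8176 -1.3691; -2.7725 4.7897]
AᵀP(A−BK) = [10.2361 -18.4635; -18.4635 33.6738]
P' = Q + AᵀP(A−BK) = [12.2361 -16.9635; -16.9635 35.9238]
tr(P') = 48.1599

1.5451 -3.5794


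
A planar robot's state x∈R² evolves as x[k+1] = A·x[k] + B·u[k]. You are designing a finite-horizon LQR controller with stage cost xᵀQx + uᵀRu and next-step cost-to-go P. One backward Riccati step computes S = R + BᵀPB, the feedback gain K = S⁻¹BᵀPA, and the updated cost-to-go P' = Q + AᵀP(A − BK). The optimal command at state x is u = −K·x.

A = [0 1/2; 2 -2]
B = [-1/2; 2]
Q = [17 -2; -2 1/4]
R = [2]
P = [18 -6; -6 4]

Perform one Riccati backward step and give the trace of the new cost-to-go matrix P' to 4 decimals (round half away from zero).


21.1051

BᵀP = [-21.0000 11.0000]
S = R + BᵀPB = [2] + [32.5000] = [34.5000]
BᵀPA = [22.0000 -32.5000]
K = S⁻¹·BᵀPA = [0.6377 -0.9420]
A−BK = [0.3188 0.0290; 0.7246 -0.1159]
AᵀP(A−BK) = [1.9710 -1.2754; -1.2754 1.8841]
P' = Q + AᵀP(A−BK) = [18.9710 -3.2754; -3.2754 2.1341]
tr(P') = 21.1051


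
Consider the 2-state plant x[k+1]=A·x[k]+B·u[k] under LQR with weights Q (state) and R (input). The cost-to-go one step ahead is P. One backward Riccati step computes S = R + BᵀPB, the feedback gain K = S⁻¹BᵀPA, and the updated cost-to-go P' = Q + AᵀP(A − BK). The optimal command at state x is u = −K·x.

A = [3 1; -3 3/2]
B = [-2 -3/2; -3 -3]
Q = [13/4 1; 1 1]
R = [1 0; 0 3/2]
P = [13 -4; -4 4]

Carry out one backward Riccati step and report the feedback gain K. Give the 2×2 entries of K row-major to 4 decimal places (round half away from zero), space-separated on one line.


BᵀP = [-14.0000 -4.0000; -7.5000 -6.0000]
S = R + BᵀPB = [1 0; 0 3/2] + [40.0000 33.0000; 33.0000 29.2500] = [41.0000 33.0000; 33.0000 30.7500]
BᵀPA = [-30.0000 -20.0000; -4.5000 -16.5000]
K = S⁻¹·BᵀPA = [-4.5066 -0.4105; 4.6900 -0.0961]
A−BK = [1.0218 0.0349; -2.4498 -0.0197]
AᵀP(A−BK) = [110.9083 2.2533; 2.2533 0.2052]
P' = Q + AᵀP(A−BK) = [114.1583 3.2533; 3.2533 1.2052]
tr(P') = 115.3635

-4.5066 -0.4105 4.6900 -0.0961


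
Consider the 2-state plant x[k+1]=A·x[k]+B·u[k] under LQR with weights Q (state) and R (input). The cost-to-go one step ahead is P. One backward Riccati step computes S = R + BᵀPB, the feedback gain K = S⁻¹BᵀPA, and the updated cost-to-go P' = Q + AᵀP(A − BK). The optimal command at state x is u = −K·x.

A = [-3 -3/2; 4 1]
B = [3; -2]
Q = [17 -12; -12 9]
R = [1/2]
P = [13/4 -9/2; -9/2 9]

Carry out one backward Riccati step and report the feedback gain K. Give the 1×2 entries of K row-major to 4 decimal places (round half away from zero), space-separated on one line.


BᵀP = [18.7500 -31.5000]
S = R + BᵀPB = [1/2] + [119.2500] = [119.7500]
BᵀPA = [-182.2500 -59.6250]
K = S⁻¹·BᵀPA = [-1.5219 -0.4979]
A−BK = [1.5658 -0.0063; 0.9562 0.0042]
AᵀP(A−BK) = [3.8800 0.3805; 0.3805 0.1245]
P' = Q + AᵀP(A−BK) = [20.8800 -11.6195; -11.6195 9.1245]
tr(P') = 30.0044

-1.5219 -0.4979


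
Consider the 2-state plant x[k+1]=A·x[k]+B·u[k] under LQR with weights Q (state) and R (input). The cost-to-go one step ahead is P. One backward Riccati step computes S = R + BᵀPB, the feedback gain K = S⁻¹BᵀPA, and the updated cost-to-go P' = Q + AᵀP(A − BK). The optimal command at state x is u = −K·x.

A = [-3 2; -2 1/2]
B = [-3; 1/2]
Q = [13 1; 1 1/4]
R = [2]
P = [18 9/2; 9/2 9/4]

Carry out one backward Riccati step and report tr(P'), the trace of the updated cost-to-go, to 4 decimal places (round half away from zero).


BᵀP = [-51.7500 -12.3750]
S = R + BᵀPB = [2] + [149.0625] = [151.0625]
BᵀPA = [180.0000 -109.6875]
K = S⁻¹·BᵀPA = [1.1916 -0.7261]
A−BK = [0.5747 -0.1783; -2.5958 0.8631]
AᵀP(A−BK) = [10.5192 -4.3008; -4.3008 1.9177]
P' = Q + AᵀP(A−BK) = [23.5192 -3.3008; -3.3008 2.1677]
tr(P') = 25.6869

25.6869


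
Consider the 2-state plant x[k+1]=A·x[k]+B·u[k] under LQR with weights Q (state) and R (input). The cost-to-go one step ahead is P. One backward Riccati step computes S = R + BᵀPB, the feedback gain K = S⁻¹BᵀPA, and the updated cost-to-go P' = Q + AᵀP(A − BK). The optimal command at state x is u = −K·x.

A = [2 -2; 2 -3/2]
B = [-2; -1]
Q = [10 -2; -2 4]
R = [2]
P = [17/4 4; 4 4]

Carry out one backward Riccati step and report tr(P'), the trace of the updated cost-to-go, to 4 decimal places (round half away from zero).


BᵀP = [-12.5000 -12.0000]
S = R + BᵀPB = [2] + [37.0000] = [39.0000]
BᵀPA = [-49.0000 43.0000]
K = S⁻¹·BᵀPA = [-1.2564 1.1026]
A−BK = [-0.5128 0.2051; 0.7436 -0.3974]
AᵀP(A−BK) = [3.4359 -2.9744; -2.9744 2.5897]
P' = Q + AᵀP(A−BK) = [13.4359 -4.9744; -4.9744 6.5897]
tr(P') = 20.0256

20.0256


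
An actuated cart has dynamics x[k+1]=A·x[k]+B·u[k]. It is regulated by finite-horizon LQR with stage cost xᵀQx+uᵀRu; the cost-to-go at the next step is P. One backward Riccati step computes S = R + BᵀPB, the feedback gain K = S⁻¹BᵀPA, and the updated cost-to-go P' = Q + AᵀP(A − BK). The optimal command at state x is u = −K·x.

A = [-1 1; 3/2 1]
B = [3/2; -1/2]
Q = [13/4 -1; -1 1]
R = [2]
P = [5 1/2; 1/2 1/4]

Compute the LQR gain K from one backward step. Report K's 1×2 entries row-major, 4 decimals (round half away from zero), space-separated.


BᵀP = [7.2500 0.6250]
S = R + BᵀPB = [2] + [10.5625] = [12.5625]
BᵀPA = [-6.3125 7.8750]
K = S⁻¹·BᵀPA = [-0.5025 0.6269]
A−BK = [-0.2463 0.0597; 1.2488 1.3134]
AᵀP(A−BK) = [0.8905 -0.4179; -0.4179 1.3134]
P' = Q + AᵀP(A−BK) = [4.1405 -1.4179; -1.4179 2.3134]
tr(P') = 6.4540

-0.5025 0.6269


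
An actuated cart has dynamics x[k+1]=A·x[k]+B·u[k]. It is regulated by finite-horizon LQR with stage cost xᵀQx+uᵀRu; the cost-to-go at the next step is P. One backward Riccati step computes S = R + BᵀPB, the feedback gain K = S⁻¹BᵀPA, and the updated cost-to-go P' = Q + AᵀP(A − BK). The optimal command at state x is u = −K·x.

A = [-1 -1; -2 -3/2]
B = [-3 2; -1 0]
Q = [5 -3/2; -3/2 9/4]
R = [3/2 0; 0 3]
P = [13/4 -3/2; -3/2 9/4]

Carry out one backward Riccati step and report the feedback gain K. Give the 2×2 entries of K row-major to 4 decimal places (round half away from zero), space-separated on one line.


0.4631 0.4027 0.4463 0.2903

BᵀP = [-8.2500 2.2500; 6.5000 -3.0000]
S = R + BᵀPB = [3/2 0; 0 3] + [22.5000 -16.5000; -16.5000 13.0000] = [24.0000 -16.5000; -16.5000 16.0000]
BᵀPA = [3.7500 4.8750; -0.5000 -2.0000]
K = S⁻¹·BᵀPA = [0.4631 0.4027; 0.4463 0.2903]
A−BK = [-0.5034 -0.3725; -1.5369 -1.0973]
AᵀP(A−BK) = [4.7366 3.3851; 3.3851 2.4299]
P' = Q + AᵀP(A−BK) = [9.7366 1.8851; 1.8851 4.6799]
tr(P') = 14.4165


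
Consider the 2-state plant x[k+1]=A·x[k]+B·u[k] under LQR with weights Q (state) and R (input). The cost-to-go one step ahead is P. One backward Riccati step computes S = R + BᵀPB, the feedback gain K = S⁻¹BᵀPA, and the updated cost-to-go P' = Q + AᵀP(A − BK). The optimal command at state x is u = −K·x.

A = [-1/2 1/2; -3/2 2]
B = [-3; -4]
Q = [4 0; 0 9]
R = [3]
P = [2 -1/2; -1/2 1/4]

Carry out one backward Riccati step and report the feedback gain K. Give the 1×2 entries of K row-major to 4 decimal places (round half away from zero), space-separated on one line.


BᵀP = [-4.0000 0.5000]
S = R + BᵀPB = [3] + [10.0000] = [13.0000]
BᵀPA = [1.2500 -1.0000]
K = S⁻¹·BᵀPA = [0.0962 -0.0769]
A−BK = [-0.2115 0.2692; -1.1154 1.6923]
AᵀP(A−BK) = [0.1923 -0.2788; -0.2788 0.4231]
P' = Q + AᵀP(A−BK) = [4.1923 -0.2788; -0.2788 9.4231]
tr(P') = 13.6154

0.0962 -0.0769


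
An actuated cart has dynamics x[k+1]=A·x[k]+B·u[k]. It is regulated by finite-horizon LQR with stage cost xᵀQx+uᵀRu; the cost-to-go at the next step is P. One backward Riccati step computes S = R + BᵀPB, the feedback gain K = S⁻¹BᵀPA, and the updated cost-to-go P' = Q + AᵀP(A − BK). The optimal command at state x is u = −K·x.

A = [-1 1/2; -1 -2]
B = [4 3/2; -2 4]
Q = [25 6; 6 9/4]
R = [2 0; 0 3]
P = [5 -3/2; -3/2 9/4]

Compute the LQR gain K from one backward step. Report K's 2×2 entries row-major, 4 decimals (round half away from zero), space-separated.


-0.1273 0.2608 -0.2854 -0.3347

BᵀP = [23.0000 -10.5000; 1.5000 6.7500]
S = R + BᵀPB = [2 0; 0 3] + [113.0000 -7.5000; -7.5000 29.2500] = [115.0000 -7.5000; -7.5000 32.2500]
BᵀPA = [-12.5000 32.5000; -8.2500 -12.7500]
K = S⁻¹·BᵀPA = [-0.1273 0.2608; -0.2854 -0.3347]
A−BK = [-0.0626 -0.0411; -0.1129 -0.1396]
AᵀP(A−BK) = [0.3039 0.2485; 0.2485 0.5072]
P' = Q + AᵀP(A−BK) = [25.3039 6.2485; 6.2485 2.7572]
tr(P') = 28.0611
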